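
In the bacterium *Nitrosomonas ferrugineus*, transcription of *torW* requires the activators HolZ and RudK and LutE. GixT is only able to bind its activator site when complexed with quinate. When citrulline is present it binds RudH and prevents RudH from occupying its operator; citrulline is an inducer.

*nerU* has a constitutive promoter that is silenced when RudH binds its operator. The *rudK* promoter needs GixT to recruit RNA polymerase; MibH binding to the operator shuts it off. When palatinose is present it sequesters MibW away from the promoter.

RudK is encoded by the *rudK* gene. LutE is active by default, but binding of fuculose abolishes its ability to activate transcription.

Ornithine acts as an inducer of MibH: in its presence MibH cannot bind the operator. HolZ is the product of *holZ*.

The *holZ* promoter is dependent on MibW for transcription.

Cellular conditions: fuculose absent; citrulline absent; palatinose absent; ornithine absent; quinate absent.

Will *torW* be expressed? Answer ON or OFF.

OFF

Palatinose is absent, so MibW is active.
No repressor is bound and MibW is active, so *holZ* is transcribed.
So HolZ is produced and active.
Quinate is absent, so GixT is inactive.
Ornithine is absent, so MibH is active.
With repressor MibH bound, *rudK* is not transcribed.
So RudK is not produced.
Fuculose is absent, so LutE is active.
Required activator RudK is absent, so *torW* is not transcribed.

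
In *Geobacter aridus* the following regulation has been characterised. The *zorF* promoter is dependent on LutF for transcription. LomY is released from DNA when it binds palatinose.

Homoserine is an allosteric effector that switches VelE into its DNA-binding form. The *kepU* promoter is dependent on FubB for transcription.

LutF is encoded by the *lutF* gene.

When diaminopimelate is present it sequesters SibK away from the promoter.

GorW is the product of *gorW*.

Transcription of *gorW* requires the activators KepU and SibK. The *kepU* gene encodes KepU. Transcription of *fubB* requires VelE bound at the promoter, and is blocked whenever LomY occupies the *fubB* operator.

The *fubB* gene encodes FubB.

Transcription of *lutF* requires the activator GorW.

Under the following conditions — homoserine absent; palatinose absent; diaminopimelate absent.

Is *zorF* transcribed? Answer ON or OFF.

OFF

Homoserine is absent, so VelE is inactive.
Palatinose is absent, so LomY is active.
With repressor LomY bound, *fubB* is not transcribed.
So FubB is not produced.
Required activator FubB is absent, so *kepU* is not transcribed.
So KepU is not produced.
Diaminopimelate is absent, so SibK is active.
Required activator KepU is absent, so *gorW* is not transcribed.
So GorW is not produced.
Required activator GorW is absent, so *lutF* is not transcribed.
So LutF is not produced.
Required activator LutF is absent, so *zorF* is not transcribed.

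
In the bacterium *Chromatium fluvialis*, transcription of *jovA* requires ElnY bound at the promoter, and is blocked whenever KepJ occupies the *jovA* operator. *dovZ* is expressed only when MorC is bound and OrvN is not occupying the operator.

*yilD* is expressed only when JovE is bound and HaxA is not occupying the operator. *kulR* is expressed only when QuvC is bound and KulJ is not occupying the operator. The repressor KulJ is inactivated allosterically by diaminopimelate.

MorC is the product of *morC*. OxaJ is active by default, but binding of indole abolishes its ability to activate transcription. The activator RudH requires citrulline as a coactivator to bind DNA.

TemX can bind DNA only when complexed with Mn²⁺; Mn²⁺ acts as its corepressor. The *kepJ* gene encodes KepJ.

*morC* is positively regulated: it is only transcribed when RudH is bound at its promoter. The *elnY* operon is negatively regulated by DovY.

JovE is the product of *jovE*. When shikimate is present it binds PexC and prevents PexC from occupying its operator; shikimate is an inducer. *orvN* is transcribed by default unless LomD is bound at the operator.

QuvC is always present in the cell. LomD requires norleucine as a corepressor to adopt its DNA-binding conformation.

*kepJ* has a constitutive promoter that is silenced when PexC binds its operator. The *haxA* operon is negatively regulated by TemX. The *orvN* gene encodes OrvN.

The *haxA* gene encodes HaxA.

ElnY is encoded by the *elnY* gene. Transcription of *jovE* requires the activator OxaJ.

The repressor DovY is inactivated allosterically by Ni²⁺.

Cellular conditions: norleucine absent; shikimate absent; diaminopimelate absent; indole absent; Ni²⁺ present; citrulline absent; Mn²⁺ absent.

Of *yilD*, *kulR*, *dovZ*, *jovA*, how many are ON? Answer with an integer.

Indole is absent, so OxaJ is active.
No repressor is bound and OxaJ is active, so *jovE* is transcribed.
So JovE is produced and active.
Mn²⁺ is absent, so TemX is inactive.
With no repressor bound, *haxA* is transcribed.
So HaxA is produced and active.
With repressor HaxA bound, *yilD* is not transcribed.
→ *yilD* is OFF.
QuvC is produced constitutively and is active.
Diaminopimelate is absent, so KulJ is active.
With repressor KulJ bound, *kulR* is not transcribed.
→ *kulR* is OFF.
Norleucine is absent, so LomD is inactive.
With no repressor bound, *orvN* is transcribed.
So OrvN is produced and active.
Citrulline is absent, so RudH is inactive.
Required activator RudH is absent, so *morC* is not transcribed.
So MorC is not produced.
With repressor OrvN bound, *dovZ* is not transcribed.
→ *dovZ* is OFF.
Shikimate is absent, so PexC is active.
With repressor PexC bound, *kepJ* is not transcribed.
So KepJ is not produced.
Ni²⁺ is present, so DovY is inactive.
With no repressor bound, *elnY* is transcribed.
So ElnY is produced and active.
No repressor is bound and ElnY is active, so *jovA* is transcribed.
→ *jovA* is ON.
1 of the 4 genes is transcribed.

1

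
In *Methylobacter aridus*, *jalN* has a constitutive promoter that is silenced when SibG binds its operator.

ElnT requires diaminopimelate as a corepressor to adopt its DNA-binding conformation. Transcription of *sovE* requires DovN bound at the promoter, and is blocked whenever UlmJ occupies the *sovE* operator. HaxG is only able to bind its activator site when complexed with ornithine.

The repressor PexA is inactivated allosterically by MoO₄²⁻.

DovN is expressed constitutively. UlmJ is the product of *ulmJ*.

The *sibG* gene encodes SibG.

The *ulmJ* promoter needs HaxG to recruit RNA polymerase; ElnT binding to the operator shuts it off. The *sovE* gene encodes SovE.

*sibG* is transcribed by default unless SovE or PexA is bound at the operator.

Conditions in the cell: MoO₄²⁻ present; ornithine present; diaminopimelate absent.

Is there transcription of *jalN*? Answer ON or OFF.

Diaminopimelate is absent, so ElnT is inactive.
Ornithine is present, so HaxG is active.
No repressor is bound and HaxG is active, so *ulmJ* is transcribed.
So UlmJ is produced and active.
DovN is produced constitutively and is active.
With repressor UlmJ bound, *sovE* is not transcribed.
So SovE is not produced.
MoO₄²⁻ is present, so PexA is inactive.
With no repressor bound, *sibG* is transcribed.
So SibG is produced and active.
With repressor SibG bound, *jalN* is not transcribed.

OFF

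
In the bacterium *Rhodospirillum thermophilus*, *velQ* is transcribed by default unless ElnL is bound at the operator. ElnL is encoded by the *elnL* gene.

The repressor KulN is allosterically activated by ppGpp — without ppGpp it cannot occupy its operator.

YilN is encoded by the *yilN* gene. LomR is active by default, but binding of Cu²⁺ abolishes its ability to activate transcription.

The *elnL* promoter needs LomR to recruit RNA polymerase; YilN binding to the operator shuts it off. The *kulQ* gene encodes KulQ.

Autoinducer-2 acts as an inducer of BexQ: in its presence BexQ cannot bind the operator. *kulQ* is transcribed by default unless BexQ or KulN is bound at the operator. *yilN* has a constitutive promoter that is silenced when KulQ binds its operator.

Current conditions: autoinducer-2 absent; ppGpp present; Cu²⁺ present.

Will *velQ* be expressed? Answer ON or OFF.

ON

Autoinducer-2 is absent, so BexQ is active.
ppGpp is present, so KulN is active.
With repressor BexQ bound, *kulQ* is not transcribed.
So KulQ is not produced.
With no repressor bound, *yilN* is transcribed.
So YilN is produced and active.
Cu²⁺ is present, so LomR is inactive.
With repressor YilN bound, *elnL* is not transcribed.
So ElnL is not produced.
With no repressor bound, *velQ* is transcribed.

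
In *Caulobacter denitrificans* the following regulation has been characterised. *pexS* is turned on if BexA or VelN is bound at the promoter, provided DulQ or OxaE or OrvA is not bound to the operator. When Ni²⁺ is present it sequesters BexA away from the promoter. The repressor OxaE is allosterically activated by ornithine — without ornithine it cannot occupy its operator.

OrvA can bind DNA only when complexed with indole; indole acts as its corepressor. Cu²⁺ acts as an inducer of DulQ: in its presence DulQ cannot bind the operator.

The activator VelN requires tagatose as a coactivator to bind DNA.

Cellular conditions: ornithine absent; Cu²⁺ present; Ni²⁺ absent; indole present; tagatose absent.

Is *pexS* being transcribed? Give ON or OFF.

OFF

Cu²⁺ is present, so DulQ is inactive.
Ornithine is absent, so OxaE is inactive.
Ni²⁺ is absent, so BexA is active.
Indole is present, so OrvA is active.
Tagatose is absent, so VelN is inactive.
With repressor OrvA bound, *pexS* is not transcribed.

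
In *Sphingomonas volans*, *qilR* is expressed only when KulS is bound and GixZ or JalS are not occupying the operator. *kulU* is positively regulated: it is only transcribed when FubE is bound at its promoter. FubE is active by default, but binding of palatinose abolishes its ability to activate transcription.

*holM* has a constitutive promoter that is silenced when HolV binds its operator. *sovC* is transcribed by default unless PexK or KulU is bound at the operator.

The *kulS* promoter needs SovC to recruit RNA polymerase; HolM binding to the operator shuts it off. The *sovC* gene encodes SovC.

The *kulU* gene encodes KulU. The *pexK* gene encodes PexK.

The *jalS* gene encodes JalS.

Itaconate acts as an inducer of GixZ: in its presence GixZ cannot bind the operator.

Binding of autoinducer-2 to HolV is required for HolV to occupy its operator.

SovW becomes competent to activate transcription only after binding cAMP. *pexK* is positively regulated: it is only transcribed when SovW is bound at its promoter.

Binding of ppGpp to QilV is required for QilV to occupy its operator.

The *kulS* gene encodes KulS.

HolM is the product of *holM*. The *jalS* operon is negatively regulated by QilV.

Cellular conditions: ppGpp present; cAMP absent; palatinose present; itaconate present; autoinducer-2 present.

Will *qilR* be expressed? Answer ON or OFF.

ON

Itaconate is present, so GixZ is inactive.
cAMP is absent, so SovW is inactive.
Required activator SovW is absent, so *pexK* is not transcribed.
So PexK is not produced.
Palatinose is present, so FubE is inactive.
Required activator FubE is absent, so *kulU* is not transcribed.
So KulU is not produced.
With no repressor bound, *sovC* is transcribed.
So SovC is produced and active.
Autoinducer-2 is present, so HolV is active.
With repressor HolV bound, *holM* is not transcribed.
So HolM is not produced.
No repressor is bound and SovC is active, so *kulS* is transcribed.
So KulS is produced and active.
ppGpp is present, so QilV is active.
With repressor QilV bound, *jalS* is not transcribed.
So JalS is not produced.
No repressor is bound and KulS is active, so *qilR* is transcribed.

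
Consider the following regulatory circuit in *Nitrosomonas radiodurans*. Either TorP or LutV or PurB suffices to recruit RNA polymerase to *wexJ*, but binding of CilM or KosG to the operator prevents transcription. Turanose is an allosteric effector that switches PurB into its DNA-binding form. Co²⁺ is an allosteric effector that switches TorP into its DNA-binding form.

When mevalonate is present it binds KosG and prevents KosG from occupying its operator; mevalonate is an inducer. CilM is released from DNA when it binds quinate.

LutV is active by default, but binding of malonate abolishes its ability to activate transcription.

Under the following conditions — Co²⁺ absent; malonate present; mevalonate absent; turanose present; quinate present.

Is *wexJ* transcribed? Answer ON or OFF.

OFF

Co²⁺ is absent, so TorP is inactive.
Malonate is present, so LutV is inactive.
Quinate is present, so CilM is inactive.
Turanose is present, so PurB is active.
Mevalonate is absent, so KosG is active.
With repressor KosG bound, *wexJ* is not transcribed.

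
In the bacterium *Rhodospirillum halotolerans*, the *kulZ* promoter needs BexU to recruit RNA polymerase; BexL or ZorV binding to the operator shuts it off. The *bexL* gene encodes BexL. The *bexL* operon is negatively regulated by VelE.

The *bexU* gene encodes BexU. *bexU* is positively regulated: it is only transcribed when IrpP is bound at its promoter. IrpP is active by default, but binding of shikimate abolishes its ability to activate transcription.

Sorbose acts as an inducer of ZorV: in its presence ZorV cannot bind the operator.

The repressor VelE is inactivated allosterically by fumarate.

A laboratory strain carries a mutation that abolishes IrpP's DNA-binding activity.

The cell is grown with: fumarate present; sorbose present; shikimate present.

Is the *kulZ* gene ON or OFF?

IrpP is non-functional in this strain, so it has no effect.
Required activator IrpP is absent, so *bexU* is not transcribed.
So BexU is not produced.
Fumarate is present, so VelE is inactive.
With no repressor bound, *bexL* is transcribed.
So BexL is produced and active.
Sorbose is present, so ZorV is inactive.
With repressor BexL bound, *kulZ* is not transcribed.

OFF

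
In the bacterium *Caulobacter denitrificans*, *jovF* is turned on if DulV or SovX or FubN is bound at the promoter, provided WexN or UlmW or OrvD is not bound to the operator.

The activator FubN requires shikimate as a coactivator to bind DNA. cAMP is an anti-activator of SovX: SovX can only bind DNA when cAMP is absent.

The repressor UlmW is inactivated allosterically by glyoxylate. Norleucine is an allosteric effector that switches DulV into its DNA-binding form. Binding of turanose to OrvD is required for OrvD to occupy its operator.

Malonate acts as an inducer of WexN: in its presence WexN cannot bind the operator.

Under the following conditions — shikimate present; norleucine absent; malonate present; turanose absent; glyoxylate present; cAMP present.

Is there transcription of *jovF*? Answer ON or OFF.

Malonate is present, so WexN is inactive.
Norleucine is absent, so DulV is inactive.
Glyoxylate is present, so UlmW is inactive.
cAMP is present, so SovX is inactive.
Shikimate is present, so FubN is active.
Turanose is absent, so OrvD is inactive.
Activator FubN is present, so *jovF* is transcribed.

ON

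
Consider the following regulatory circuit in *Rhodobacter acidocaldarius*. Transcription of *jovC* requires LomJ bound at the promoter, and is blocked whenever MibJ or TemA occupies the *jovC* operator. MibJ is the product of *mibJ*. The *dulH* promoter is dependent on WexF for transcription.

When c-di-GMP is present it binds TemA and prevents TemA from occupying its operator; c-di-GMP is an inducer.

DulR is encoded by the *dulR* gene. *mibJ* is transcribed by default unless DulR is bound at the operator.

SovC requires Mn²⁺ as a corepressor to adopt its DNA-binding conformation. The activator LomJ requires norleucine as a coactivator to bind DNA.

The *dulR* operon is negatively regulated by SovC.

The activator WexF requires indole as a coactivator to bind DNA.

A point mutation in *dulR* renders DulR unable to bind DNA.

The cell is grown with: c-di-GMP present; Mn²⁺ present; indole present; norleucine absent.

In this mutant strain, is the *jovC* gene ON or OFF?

OFF

DulR is non-functional in this strain, so it has no effect.
With no repressor bound, *mibJ* is transcribed.
So MibJ is produced and active.
Norleucine is absent, so LomJ is inactive.
c-di-GMP is present, so TemA is inactive.
With repressor MibJ bound, *jovC* is not transcribed.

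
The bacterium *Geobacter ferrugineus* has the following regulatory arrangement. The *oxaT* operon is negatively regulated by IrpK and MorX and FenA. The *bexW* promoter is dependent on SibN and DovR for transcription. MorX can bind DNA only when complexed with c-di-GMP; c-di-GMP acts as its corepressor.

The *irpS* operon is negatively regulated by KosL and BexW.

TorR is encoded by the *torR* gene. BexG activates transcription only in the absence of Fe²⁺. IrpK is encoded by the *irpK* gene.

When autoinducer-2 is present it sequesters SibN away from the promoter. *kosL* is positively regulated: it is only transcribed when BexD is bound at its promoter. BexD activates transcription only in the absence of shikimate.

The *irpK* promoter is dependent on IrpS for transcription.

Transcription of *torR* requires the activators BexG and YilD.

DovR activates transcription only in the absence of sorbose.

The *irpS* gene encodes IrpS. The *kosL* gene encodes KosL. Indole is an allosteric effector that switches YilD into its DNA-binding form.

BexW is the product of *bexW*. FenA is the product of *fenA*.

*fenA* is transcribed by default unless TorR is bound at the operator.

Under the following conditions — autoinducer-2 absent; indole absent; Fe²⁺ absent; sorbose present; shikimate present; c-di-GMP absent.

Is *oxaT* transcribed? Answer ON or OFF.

Shikimate is present, so BexD is inactive.
Required activator BexD is absent, so *kosL* is not transcribed.
So KosL is not produced.
Autoinducer-2 is absent, so SibN is active.
Sorbose is present, so DovR is inactive.
Required activator DovR is absent, so *bexW* is not transcribed.
So BexW is not produced.
With no repressor bound, *irpS* is transcribed.
So IrpS is produced and active.
No repressor is bound and IrpS is active, so *irpK* is transcribed.
So IrpK is produced and active.
c-di-GMP is absent, so MorX is inactive.
Fe²⁺ is absent, so BexG is active.
Indole is absent, so YilD is inactive.
Required activator YilD is absent, so *torR* is not transcribed.
So TorR is not produced.
With no repressor bound, *fenA* is transcribed.
So FenA is produced and active.
With repressor IrpK bound, *oxaT* is not transcribed.

OFF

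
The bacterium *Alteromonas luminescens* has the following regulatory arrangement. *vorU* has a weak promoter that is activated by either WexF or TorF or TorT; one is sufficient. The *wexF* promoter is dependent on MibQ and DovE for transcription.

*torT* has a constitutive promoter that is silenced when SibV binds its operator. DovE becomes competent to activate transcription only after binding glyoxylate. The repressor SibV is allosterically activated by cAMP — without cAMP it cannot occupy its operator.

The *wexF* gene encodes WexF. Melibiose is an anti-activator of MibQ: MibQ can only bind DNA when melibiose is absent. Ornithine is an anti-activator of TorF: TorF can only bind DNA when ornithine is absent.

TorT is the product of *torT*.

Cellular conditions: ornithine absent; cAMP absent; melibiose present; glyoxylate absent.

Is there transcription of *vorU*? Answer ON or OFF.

ON

Melibiose is present, so MibQ is inactive.
Glyoxylate is absent, so DovE is inactive.
Required activator MibQ is absent, so *wexF* is not transcribed.
So WexF is not produced.
Ornithine is absent, so TorF is active.
cAMP is absent, so SibV is inactive.
With no repressor bound, *torT* is transcribed.
So TorT is produced and active.
Activator TorF is present, so *vorU* is transcribed.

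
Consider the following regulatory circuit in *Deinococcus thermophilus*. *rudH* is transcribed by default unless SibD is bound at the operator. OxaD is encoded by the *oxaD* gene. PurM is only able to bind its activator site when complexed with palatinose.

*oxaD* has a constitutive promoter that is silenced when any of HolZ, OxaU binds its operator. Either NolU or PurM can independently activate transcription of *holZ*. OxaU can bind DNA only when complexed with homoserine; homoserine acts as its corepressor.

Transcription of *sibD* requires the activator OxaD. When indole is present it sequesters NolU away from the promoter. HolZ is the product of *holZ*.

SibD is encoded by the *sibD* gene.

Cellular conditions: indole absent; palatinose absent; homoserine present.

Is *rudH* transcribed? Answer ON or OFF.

ON

Indole is absent, so NolU is active.
Palatinose is absent, so PurM is inactive.
Activator NolU is present, so *holZ* is transcribed.
So HolZ is produced and active.
Homoserine is present, so OxaU is active.
With repressor HolZ bound, *oxaD* is not transcribed.
So OxaD is not produced.
Required activator OxaD is absent, so *sibD* is not transcribed.
So SibD is not produced.
With no repressor bound, *rudH* is transcribed.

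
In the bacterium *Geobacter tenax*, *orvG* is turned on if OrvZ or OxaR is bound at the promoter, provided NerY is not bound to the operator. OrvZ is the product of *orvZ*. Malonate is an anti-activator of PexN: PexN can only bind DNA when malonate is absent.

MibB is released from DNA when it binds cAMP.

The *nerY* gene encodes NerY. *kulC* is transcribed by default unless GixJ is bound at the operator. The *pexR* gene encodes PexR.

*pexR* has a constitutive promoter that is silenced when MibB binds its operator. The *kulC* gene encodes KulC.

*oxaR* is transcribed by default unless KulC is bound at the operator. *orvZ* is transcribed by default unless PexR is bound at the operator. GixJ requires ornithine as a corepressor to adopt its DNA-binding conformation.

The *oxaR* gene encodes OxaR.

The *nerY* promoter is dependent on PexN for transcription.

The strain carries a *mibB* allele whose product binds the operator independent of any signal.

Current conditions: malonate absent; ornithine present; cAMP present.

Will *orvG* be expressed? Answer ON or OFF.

MibB is constitutively active in this strain.
With repressor MibB bound, *pexR* is not transcribed.
So PexR is not produced.
With no repressor bound, *orvZ* is transcribed.
So OrvZ is produced and active.
Ornithine is present, so GixJ is active.
With repressor GixJ bound, *kulC* is not transcribed.
So KulC is not produced.
With no repressor bound, *oxaR* is transcribed.
So OxaR is produced and active.
Malonate is absent, so PexN is active.
No repressor is bound and PexN is active, so *nerY* is transcribed.
So NerY is produced and active.
With repressor NerY bound, *orvG* is not transcribed.

OFF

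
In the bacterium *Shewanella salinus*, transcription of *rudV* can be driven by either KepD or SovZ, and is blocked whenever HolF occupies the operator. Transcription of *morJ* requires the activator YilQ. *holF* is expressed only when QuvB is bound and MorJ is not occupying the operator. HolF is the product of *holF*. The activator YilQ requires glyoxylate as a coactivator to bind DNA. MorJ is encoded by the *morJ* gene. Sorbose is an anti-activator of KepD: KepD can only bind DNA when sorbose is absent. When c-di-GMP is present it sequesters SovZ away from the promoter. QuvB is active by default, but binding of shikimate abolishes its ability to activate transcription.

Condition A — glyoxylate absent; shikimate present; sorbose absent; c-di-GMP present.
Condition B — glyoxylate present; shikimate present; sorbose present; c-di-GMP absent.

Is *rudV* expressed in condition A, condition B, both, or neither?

Condition A:
Glyoxylate is absent, so YilQ is inactive.
Required activator YilQ is absent, so *morJ* is not transcribed.
So MorJ is not produced.
Shikimate is present, so QuvB is inactive.
Required activator QuvB is absent, so *holF* is not transcribed.
So HolF is not produced.
Sorbose is absent, so KepD is active.
c-di-GMP is present, so SovZ is inactive.
Activator KepD is present, so *rudV* is transcribed.
→ *rudV* is ON in A.
Condition B:
Glyoxylate is present, so YilQ is active.
No repressor is bound and YilQ is active, so *morJ* is transcribed.
So MorJ is produced and active.
Shikimate is present, so QuvB is inactive.
With repressor MorJ bound, *holF* is not transcribed.
So HolF is not produced.
Sorbose is present, so KepD is inactive.
c-di-GMP is absent, so SovZ is active.
Activator SovZ is present, so *rudV* is transcribed.
→ *rudV* is ON in B.

both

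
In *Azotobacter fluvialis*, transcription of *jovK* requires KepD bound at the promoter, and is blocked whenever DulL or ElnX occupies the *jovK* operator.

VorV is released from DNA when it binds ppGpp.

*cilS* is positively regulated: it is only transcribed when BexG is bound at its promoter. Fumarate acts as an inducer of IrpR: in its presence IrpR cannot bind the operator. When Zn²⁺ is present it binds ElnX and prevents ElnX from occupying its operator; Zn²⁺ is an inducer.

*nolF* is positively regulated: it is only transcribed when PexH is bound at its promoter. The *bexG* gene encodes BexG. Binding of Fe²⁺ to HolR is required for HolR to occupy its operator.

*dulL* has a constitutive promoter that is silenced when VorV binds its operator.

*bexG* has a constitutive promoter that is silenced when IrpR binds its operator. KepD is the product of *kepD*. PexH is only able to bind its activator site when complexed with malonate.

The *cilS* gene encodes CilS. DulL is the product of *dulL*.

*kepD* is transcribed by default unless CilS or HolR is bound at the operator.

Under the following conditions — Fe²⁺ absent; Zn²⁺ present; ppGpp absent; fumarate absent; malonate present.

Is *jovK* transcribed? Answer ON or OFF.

ON

ppGpp is absent, so VorV is active.
With repressor VorV bound, *dulL* is not transcribed.
So DulL is not produced.
Fumarate is absent, so IrpR is active.
With repressor IrpR bound, *bexG* is not transcribed.
So BexG is not produced.
Required activator BexG is absent, so *cilS* is not transcribed.
So CilS is not produced.
Fe²⁺ is absent, so HolR is inactive.
With no repressor bound, *kepD* is transcribed.
So KepD is produced and active.
Zn²⁺ is present, so ElnX is inactive.
No repressor is bound and KepD is active, so *jovK* is transcribed.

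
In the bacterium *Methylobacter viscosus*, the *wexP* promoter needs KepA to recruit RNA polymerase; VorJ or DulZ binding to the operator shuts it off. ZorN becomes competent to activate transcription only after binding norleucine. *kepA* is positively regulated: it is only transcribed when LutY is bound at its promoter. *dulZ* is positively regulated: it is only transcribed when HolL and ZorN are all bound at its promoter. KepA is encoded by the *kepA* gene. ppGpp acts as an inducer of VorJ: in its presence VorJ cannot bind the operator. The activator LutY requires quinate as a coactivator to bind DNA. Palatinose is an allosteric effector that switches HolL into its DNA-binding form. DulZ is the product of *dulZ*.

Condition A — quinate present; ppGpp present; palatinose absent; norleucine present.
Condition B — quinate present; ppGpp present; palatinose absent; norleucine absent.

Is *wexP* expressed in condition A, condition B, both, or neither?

Condition A:
Quinate is present, so LutY is active.
No repressor is bound and LutY is active, so *kepA* is transcribed.
So KepA is produced and active.
ppGpp is present, so VorJ is inactive.
Palatinose is absent, so HolL is inactive.
Norleucine is present, so ZorN is active.
Required activator HolL is absent, so *dulZ* is not transcribed.
So DulZ is not produced.
No repressor is bound and KepA is active, so *wexP* is transcribed.
→ *wexP* is ON in A.
Condition B:
Quinate is present, so LutY is active.
No repressor is bound and LutY is active, so *kepA* is transcribed.
So KepA is produced and active.
ppGpp is present, so VorJ is inactive.
Palatinose is absent, so HolL is inactive.
Norleucine is absent, so ZorN is inactive.
Required activator HolL is absent, so *dulZ* is not transcribed.
So DulZ is not produced.
No repressor is bound and KepA is active, so *wexP* is transcribed.
→ *wexP* is ON in B.

both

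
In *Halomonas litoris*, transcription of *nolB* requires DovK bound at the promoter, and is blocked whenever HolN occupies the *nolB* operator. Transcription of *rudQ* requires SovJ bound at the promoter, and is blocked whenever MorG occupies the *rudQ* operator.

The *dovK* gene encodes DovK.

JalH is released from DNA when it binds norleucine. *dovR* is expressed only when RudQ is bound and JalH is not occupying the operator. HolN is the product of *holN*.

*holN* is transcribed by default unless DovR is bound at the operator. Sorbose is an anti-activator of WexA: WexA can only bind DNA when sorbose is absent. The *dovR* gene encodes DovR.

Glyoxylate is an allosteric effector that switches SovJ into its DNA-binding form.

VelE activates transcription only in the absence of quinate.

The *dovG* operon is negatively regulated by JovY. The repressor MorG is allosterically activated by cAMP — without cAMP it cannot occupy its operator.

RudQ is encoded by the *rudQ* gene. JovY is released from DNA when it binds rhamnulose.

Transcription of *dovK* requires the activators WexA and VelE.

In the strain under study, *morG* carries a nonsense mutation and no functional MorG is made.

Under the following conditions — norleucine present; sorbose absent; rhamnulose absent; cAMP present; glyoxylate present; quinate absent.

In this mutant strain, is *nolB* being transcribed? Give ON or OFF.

ON

Norleucine is present, so JalH is inactive.
Glyoxylate is present, so SovJ is active.
MorG is non-functional in this strain, so it has no effect.
No repressor is bound and SovJ is active, so *rudQ* is transcribed.
So RudQ is produced and active.
No repressor is bound and RudQ is active, so *dovR* is transcribed.
So DovR is produced and active.
With repressor DovR bound, *holN* is not transcribed.
So HolN is not produced.
Sorbose is absent, so WexA is active.
Quinate is absent, so VelE is active.
No repressor is bound and WexA and VelE are active, so *dovK* is transcribed.
So DovK is produced and active.
No repressor is bound and DovK is active, so *nolB* is transcribed.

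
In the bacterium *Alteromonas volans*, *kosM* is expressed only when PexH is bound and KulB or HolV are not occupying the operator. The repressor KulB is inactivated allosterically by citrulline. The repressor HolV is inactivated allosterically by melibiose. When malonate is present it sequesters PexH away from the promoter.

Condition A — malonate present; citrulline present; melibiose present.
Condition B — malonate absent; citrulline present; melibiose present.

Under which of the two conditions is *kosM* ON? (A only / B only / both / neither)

Condition A:
Malonate is present, so PexH is inactive.
Citrulline is present, so KulB is inactive.
Melibiose is present, so HolV is inactive.
Required activator PexH is absent, so *kosM* is not transcribed.
→ *kosM* is OFF in A.
Condition B:
Malonate is absent, so PexH is active.
Citrulline is present, so KulB is inactive.
Melibiose is present, so HolV is inactive.
No repressor is bound and PexH is active, so *kosM* is transcribed.
→ *kosM* is ON in B.

B only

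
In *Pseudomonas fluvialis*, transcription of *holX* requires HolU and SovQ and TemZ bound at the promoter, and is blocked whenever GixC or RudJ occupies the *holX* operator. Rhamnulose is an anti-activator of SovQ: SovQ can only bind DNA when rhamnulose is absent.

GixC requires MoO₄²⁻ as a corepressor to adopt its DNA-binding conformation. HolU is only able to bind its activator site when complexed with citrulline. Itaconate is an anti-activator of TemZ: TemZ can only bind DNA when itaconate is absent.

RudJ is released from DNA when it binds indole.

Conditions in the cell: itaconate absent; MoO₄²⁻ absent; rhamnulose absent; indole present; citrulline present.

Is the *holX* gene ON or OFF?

MoO₄²⁻ is absent, so GixC is inactive.
Indole is present, so RudJ is inactive.
Citrulline is present, so HolU is active.
Rhamnulose is absent, so SovQ is active.
Itaconate is absent, so TemZ is active.
No repressor is bound and HolU and SovQ and TemZ are active, so *holX* is transcribed.

ON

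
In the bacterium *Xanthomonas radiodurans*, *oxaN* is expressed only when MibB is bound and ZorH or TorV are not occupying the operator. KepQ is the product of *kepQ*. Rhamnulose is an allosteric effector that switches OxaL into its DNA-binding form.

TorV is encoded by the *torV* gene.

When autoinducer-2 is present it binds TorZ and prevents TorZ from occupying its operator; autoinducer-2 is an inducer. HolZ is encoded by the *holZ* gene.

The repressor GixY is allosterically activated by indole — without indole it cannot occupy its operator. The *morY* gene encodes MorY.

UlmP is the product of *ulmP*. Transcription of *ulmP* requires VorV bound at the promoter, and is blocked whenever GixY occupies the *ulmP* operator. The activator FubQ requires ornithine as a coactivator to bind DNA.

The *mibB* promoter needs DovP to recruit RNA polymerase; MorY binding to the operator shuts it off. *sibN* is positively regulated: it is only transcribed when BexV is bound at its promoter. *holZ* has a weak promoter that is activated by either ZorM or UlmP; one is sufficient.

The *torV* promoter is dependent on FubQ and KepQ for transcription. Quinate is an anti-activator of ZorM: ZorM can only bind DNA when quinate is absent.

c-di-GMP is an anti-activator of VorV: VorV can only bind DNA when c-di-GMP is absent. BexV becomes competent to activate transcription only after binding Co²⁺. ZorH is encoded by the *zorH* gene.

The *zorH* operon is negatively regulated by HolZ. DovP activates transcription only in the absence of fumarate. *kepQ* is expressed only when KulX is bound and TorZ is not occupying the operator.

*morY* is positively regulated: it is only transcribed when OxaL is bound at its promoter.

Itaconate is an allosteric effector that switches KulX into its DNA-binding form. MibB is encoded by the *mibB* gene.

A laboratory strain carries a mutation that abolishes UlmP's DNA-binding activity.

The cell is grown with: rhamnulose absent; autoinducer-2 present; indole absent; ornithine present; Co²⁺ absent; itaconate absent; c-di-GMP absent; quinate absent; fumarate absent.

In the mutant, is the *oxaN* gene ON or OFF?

ON

Rhamnulose is absent, so OxaL is inactive.
Required activator OxaL is absent, so *morY* is not transcribed.
So MorY is not produced.
Fumarate is absent, so DovP is active.
No repressor is bound and DovP is active, so *mibB* is transcribed.
So MibB is produced and active.
Quinate is absent, so ZorM is active.
UlmP is non-functional in this strain, so it has no effect.
Activator ZorM is present, so *holZ* is transcribed.
So HolZ is produced and active.
With repressor HolZ bound, *zorH* is not transcribed.
So ZorH is not produced.
Ornithine is present, so FubQ is active.
Autoinducer-2 is present, so TorZ is inactive.
Itaconate is absent, so KulX is inactive.
Required activator KulX is absent, so *kepQ* is not transcribed.
So KepQ is not produced.
Required activator KepQ is absent, so *torV* is not transcribed.
So TorV is not produced.
No repressor is bound and MibB is active, so *oxaN* is transcribed.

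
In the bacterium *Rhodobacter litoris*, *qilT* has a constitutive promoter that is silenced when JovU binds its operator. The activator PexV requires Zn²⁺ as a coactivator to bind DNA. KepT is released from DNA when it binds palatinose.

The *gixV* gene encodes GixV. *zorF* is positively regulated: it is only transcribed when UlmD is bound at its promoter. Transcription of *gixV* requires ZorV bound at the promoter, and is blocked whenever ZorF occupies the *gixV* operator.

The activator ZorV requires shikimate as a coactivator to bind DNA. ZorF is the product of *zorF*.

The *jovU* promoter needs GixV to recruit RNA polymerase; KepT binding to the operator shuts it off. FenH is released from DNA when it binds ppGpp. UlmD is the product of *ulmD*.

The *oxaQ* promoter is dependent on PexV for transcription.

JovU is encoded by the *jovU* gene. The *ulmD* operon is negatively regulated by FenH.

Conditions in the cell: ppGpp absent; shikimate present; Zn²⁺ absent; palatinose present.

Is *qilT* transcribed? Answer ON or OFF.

OFF

ppGpp is absent, so FenH is active.
With repressor FenH bound, *ulmD* is not transcribed.
So UlmD is not produced.
Required activator UlmD is absent, so *zorF* is not transcribed.
So ZorF is not produced.
Shikimate is present, so ZorV is active.
No repressor is bound and ZorV is active, so *gixV* is transcribed.
So GixV is produced and active.
Palatinose is present, so KepT is inactive.
No repressor is bound and GixV is active, so *jovU* is transcribed.
So JovU is produced and active.
With repressor JovU bound, *qilT* is not transcribed.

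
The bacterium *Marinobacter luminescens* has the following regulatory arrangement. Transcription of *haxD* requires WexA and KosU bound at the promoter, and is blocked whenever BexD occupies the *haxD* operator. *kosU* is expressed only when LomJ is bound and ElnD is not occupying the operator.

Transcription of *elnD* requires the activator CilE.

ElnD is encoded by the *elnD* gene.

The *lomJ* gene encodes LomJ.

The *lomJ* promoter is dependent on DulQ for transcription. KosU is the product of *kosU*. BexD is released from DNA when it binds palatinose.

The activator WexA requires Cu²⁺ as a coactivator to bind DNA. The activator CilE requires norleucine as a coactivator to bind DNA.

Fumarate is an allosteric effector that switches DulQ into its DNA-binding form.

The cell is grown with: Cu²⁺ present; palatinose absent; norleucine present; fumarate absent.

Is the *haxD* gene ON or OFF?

OFF

Cu²⁺ is present, so WexA is active.
Fumarate is absent, so DulQ is inactive.
Required activator DulQ is absent, so *lomJ* is not transcribed.
So LomJ is not produced.
Norleucine is present, so CilE is active.
No repressor is bound and CilE is active, so *elnD* is transcribed.
So ElnD is produced and active.
With repressor ElnD bound, *kosU* is not transcribed.
So KosU is not produced.
Palatinose is absent, so BexD is active.
With repressor BexD bound, *haxD* is not transcribed.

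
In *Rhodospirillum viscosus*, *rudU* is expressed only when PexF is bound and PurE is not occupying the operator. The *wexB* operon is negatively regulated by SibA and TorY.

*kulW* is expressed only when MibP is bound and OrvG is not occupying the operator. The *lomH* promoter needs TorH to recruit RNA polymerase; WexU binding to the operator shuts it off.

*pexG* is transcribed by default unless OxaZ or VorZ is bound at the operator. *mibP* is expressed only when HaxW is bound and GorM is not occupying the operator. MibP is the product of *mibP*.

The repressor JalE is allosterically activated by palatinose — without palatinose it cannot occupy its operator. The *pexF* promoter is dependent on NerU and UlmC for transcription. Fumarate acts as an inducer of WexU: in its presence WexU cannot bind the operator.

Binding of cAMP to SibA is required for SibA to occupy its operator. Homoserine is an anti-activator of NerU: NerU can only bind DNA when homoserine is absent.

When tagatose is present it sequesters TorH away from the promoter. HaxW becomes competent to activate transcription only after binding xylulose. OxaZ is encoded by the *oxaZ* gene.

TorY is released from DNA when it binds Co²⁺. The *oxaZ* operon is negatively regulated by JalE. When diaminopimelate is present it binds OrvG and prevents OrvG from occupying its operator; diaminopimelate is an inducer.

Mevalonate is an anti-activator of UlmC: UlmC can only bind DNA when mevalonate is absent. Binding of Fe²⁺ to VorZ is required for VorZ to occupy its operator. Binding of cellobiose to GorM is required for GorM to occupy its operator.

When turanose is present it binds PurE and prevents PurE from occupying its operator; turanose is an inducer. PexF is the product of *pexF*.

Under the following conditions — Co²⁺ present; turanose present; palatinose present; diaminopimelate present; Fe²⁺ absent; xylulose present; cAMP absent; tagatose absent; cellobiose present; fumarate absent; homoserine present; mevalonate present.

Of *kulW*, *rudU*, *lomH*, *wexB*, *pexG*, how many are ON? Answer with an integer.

Xylulose is present, so HaxW is active.
Cellobiose is present, so GorM is active.
With repressor GorM bound, *mibP* is not transcribed.
So MibP is not produced.
Diaminopimelate is present, so OrvG is inactive.
Required activator MibP is absent, so *kulW* is not transcribed.
→ *kulW* is OFF.
Homoserine is present, so NerU is inactive.
Mevalonate is present, so UlmC is inactive.
Required activator NerU is absent, so *pexF* is not transcribed.
So PexF is not produced.
Turanose is present, so PurE is inactive.
Required activator PexF is absent, so *rudU* is not transcribed.
→ *rudU* is OFF.
Fumarate is absent, so WexU is active.
Tagatose is absent, so TorH is active.
With repressor WexU bound, *lomH* is not transcribed.
→ *lomH* is OFF.
cAMP is absent, so SibA is inactive.
Co²⁺ is present, so TorY is inactive.
With no repressor bound, *wexB* is transcribed.
→ *wexB* is ON.
Palatinose is present, so JalE is active.
With repressor JalE bound, *oxaZ* is not transcribed.
So OxaZ is not produced.
Fe²⁺ is absent, so VorZ is inactive.
With no repressor bound, *pexG* is transcribed.
→ *pexG* is ON.
2 of the 5 genes are transcribed.

2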